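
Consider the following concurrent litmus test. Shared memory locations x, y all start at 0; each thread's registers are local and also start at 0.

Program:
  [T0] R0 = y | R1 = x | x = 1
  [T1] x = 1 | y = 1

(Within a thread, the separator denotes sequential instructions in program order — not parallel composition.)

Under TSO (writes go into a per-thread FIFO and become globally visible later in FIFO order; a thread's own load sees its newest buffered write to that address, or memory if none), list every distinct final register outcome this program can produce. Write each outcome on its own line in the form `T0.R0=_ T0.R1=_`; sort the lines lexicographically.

T0.R0=0 T0.R1=0
T0.R0=0 T0.R1=1
T0.R0=1 T0.R1=1

outcome vector order: (T0.R0,T0.R1)
|TSO outcomes| = 3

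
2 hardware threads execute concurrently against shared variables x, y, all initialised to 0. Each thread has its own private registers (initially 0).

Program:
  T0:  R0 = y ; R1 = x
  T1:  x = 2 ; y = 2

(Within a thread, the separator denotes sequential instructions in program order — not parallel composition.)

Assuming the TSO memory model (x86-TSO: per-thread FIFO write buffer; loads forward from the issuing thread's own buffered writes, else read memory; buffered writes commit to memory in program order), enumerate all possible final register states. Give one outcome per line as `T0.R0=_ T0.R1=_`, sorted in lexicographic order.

outcome vector order: (T0.R0,T0.R1)
|TSO outcomes| = 3

T0.R0=0 T0.R1=0
T0.R0=0 T0.R1=2
T0.R0=2 T0.R1=2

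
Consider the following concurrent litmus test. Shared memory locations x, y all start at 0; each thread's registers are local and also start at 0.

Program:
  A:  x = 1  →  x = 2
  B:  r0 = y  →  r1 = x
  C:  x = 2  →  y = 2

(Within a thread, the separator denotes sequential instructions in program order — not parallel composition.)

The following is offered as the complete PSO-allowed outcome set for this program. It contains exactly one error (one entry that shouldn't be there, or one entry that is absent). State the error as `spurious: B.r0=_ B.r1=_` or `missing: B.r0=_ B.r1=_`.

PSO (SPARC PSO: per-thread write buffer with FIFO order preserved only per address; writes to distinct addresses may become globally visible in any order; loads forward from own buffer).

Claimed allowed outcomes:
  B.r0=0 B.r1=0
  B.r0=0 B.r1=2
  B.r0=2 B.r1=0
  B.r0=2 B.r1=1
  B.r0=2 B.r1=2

missing: B.r0=0 B.r1=1

outcome vector order: (B.r0,B.r1)
[PSO] allowed = {00, 01, 02, 20, 21, 22}
PSO∖claimed = {01}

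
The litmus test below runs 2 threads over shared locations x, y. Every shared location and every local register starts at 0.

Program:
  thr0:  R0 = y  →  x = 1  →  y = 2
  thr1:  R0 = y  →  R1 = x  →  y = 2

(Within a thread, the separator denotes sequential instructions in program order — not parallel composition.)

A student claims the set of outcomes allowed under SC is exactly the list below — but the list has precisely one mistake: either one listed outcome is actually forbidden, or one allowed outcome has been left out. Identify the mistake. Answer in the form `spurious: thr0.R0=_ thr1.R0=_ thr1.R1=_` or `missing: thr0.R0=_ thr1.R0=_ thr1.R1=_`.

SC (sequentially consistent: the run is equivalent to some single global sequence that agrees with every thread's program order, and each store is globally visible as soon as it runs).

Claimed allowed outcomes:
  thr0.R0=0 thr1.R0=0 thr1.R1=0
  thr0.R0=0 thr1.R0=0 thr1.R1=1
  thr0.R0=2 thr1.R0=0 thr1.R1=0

missing: thr0.R0=0 thr1.R0=2 thr1.R1=1

outcome vector order: (thr0.R0,thr1.R0,thr1.R1)
under SC → <0 0 0>; <0 0 1>; <0 2 1>; <2 0 0>
SC∖claimed = {<0 2 1>}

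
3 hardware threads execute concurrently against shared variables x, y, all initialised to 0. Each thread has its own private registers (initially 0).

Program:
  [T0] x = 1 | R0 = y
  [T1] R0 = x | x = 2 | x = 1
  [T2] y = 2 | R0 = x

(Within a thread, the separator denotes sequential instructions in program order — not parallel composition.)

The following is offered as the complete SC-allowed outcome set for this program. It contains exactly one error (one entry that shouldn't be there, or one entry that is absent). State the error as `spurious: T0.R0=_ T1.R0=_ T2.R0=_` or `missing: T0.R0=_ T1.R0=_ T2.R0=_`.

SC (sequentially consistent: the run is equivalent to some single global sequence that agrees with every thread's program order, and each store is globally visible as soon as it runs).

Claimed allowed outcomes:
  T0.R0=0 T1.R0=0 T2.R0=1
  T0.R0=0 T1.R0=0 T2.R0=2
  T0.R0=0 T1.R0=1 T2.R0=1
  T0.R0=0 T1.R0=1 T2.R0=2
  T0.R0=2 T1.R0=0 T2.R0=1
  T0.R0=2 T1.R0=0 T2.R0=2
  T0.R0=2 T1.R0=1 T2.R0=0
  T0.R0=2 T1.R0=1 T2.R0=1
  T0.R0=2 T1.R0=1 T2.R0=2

outcome vector order: (T0.R0,T1.R0,T2.R0)
SC: 10 outcomes — {0/0/1 0/0/2 0/1/1 0/1/2 2/0/0 2/0/1 2/0/2 2/1/0 2/1/1 2/1/2}
SC∖claimed = {2/0/0}

missing: T0.R0=2 T1.R0=0 T2.R0=0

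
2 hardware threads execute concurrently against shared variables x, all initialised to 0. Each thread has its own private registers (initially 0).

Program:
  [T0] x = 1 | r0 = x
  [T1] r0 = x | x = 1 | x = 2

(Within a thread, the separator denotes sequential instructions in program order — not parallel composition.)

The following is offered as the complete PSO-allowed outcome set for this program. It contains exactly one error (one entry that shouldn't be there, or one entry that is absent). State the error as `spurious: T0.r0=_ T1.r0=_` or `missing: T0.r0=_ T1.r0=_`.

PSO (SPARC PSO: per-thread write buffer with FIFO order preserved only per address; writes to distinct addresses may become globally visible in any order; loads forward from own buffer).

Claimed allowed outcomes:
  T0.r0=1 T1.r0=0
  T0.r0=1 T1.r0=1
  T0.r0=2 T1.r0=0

missing: T0.r0=2 T1.r0=1

outcome vector order: (T0.r0,T1.r0)
[PSO] allowed = {<1 0>; <1 1>; <2 0>; <2 1>}
PSO∖claimed = {<2 1>}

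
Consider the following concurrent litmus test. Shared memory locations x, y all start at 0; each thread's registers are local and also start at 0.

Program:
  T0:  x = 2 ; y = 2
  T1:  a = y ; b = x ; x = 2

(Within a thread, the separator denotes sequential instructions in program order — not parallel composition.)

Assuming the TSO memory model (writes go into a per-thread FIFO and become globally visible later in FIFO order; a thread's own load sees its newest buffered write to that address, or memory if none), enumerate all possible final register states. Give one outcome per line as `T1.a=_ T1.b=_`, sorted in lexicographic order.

T1.a=0 T1.b=0
T1.a=0 T1.b=2
T1.a=2 T1.b=2

outcome vector order: (T1.a,T1.b)
|TSO outcomes| = 3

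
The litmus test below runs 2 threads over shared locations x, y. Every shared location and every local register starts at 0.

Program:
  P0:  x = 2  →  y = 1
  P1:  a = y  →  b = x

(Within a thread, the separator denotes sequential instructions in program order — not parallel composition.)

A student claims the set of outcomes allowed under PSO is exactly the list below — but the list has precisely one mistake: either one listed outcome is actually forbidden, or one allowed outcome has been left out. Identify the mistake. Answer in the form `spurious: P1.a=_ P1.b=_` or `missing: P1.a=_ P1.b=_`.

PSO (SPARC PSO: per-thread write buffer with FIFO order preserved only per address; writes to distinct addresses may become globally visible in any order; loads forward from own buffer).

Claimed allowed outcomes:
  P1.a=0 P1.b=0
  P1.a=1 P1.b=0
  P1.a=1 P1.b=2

outcome vector order: (P1.a,P1.b)
PSO: 4 outcomes — {0/0; 0/2; 1/0; 1/2}
PSO∖claimed = {0/2}

missing: P1.a=0 P1.b=2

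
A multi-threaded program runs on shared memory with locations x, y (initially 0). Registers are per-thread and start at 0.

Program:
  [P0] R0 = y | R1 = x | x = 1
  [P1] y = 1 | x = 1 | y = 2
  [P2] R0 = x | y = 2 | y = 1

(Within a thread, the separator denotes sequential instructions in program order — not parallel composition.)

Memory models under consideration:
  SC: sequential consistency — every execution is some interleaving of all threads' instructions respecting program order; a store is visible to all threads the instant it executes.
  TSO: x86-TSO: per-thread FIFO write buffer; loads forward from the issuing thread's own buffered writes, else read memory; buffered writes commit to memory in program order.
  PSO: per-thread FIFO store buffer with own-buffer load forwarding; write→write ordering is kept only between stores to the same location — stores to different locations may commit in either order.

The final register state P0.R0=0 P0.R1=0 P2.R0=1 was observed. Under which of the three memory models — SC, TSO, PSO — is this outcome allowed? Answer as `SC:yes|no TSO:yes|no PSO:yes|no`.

outcome vector order: (P0.R0,P0.R1,P2.R0)
SC: 11 outcomes — {(0,0,0), (0,0,1), (0,1,0), (0,1,1), (1,0,0), (1,0,1), (1,1,0), (1,1,1), (2,0,0), (2,1,0), (2,1,1)}
TSO: 11 outcomes — {(0,0,0), (0,0,1), (0,1,0), (0,1,1), (1,0,0), (1,0,1), (1,1,0), (1,1,1), (2,0,0), (2,1,0), (2,1,1)}
PSO: 12 outcomes — {(0,0,0), (0,0,1), (0,1,0), (0,1,1), (1,0,0), (1,0,1), (1,1,0), (1,1,1), (2,0,0), (2,0,1), (2,1,0), (2,1,1)}
target (0,0,1) ∈ {SC,TSO,PSO}

SC:yes TSO:yes PSO:yes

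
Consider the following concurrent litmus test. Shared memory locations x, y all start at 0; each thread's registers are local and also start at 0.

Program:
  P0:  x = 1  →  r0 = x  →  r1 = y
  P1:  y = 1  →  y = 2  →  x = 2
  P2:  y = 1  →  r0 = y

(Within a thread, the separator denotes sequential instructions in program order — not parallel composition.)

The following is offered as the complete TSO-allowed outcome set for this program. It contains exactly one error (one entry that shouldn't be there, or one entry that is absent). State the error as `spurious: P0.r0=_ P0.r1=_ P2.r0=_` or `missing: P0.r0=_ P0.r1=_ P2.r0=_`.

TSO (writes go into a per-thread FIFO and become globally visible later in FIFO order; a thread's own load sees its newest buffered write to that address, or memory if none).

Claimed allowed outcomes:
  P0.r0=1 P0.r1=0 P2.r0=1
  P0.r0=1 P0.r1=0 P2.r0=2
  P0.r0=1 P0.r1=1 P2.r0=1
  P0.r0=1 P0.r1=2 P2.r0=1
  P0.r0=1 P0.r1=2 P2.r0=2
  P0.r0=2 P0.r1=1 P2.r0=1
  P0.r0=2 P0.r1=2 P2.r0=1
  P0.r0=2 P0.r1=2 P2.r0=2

outcome vector order: (P0.r0,P0.r1,P2.r0)
under TSO → <1 0 1>; <1 0 2>; <1 1 1>; <1 1 2>; <1 2 1>; <1 2 2>; <2 1 1>; <2 2 1>; <2 2 2>
TSO∖claimed = {<1 1 2>}

missing: P0.r0=1 P0.r1=1 P2.r0=2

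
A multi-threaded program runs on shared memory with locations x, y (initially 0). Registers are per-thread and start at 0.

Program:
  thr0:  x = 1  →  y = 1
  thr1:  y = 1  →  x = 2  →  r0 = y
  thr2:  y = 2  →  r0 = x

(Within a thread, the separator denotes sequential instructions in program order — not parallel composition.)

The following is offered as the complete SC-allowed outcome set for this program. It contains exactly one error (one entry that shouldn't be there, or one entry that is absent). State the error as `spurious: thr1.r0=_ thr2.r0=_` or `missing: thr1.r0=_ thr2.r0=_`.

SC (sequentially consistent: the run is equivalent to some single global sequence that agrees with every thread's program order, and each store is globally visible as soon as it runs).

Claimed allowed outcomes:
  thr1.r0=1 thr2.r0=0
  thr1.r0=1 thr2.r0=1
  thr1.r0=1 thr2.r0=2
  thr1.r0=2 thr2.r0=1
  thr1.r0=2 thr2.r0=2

missing: thr1.r0=2 thr2.r0=0

outcome vector order: (thr1.r0,thr2.r0)
[SC] allowed = {(1,0), (1,1), (1,2), (2,0), (2,1), (2,2)}
SC∖claimed = {(2,0)}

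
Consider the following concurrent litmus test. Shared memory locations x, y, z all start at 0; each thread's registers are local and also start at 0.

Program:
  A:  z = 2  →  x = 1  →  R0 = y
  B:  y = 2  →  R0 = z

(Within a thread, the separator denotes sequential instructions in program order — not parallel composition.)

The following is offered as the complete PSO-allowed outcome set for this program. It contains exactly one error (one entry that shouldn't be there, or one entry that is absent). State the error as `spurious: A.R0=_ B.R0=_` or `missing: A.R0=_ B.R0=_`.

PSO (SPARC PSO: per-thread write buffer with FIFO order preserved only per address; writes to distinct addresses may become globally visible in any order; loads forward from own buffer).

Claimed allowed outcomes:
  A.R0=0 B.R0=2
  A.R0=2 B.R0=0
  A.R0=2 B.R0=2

outcome vector order: (A.R0,B.R0)
under PSO → (0,0); (0,2); (2,0); (2,2)
PSO∖claimed = {(0,0)}

missing: A.R0=0 B.R0=0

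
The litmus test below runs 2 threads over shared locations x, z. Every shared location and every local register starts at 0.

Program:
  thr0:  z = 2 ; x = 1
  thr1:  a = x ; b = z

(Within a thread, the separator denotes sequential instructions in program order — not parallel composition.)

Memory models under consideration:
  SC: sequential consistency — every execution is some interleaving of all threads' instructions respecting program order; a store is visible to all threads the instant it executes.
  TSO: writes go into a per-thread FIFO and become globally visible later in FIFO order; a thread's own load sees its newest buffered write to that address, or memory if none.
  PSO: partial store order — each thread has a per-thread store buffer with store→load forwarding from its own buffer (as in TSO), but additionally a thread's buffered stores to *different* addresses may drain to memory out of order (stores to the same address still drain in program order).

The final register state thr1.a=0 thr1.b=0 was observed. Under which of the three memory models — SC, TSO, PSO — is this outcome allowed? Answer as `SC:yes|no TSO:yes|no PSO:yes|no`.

outcome vector order: (thr1.a,thr1.b)
SC (3): 0/0 0/2 1/2
TSO (3): 0/0 0/2 1/2
PSO (4): 0/0 0/2 1/0 1/2
target 0/0 ∈ {SC,TSO,PSO}

SC:yes TSO:yes PSO:yes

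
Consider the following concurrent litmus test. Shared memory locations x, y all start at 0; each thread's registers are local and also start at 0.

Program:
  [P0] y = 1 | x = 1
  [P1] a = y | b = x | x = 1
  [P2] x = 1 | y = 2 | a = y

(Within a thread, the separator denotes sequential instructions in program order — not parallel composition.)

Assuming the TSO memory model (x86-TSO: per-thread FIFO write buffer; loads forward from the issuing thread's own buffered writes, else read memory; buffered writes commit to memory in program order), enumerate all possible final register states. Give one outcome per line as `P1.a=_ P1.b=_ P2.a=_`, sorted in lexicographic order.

outcome vector order: (P1.a,P1.b,P2.a)
|TSO outcomes| = 9

P1.a=0 P1.b=0 P2.a=1
P1.a=0 P1.b=0 P2.a=2
P1.a=0 P1.b=1 P2.a=1
P1.a=0 P1.b=1 P2.a=2
P1.a=1 P1.b=0 P2.a=2
P1.a=1 P1.b=1 P2.a=1
P1.a=1 P1.b=1 P2.a=2
P1.a=2 P1.b=1 P2.a=1
P1.a=2 P1.b=1 P2.a=2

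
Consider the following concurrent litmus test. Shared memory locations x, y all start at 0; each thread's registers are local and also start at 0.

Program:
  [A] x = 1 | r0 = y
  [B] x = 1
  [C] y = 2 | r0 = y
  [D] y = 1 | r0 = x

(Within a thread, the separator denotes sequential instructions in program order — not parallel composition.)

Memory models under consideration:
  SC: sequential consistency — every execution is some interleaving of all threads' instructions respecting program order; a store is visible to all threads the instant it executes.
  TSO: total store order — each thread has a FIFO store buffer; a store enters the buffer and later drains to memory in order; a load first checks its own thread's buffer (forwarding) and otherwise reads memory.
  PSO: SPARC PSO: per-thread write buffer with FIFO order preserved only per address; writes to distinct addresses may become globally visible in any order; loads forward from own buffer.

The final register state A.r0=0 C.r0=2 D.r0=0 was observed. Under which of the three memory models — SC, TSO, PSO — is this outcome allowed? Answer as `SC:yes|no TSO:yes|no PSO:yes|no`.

SC:no TSO:yes PSO:yes

outcome vector order: (A.r0,C.r0,D.r0)
SC (9): 0/1/1; 0/2/1; 1/1/0; 1/1/1; 1/2/0; 1/2/1; 2/1/1; 2/2/0; 2/2/1
TSO (12): 0/1/0; 0/1/1; 0/2/0; 0/2/1; 1/1/0; 1/1/1; 1/2/0; 1/2/1; 2/1/0; 2/1/1; 2/2/0; 2/2/1
PSO (12): 0/1/0; 0/1/1; 0/2/0; 0/2/1; 1/1/0; 1/1/1; 1/2/0; 1/2/1; 2/1/0; 2/1/1; 2/2/0; 2/2/1
target 0/2/0 ∈ {TSO,PSO}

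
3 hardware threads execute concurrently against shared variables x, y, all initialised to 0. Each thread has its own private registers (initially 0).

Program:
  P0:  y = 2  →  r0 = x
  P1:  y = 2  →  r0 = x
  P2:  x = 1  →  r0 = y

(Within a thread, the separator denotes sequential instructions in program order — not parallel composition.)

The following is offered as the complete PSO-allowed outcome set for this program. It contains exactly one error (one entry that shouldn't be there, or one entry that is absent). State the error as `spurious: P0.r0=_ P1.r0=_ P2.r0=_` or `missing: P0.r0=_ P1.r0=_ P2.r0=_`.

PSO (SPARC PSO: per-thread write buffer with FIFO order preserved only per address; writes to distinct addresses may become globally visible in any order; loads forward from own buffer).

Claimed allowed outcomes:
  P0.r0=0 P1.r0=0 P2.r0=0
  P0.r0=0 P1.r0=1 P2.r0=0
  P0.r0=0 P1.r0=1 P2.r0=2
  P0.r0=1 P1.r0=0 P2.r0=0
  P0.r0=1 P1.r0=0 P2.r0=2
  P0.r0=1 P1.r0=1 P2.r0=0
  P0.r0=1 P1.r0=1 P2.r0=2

outcome vector order: (P0.r0,P1.r0,P2.r0)
under PSO → 000; 002; 010; 012; 100; 102; 110; 112
PSO∖claimed = {002}

missing: P0.r0=0 P1.r0=0 P2.r0=2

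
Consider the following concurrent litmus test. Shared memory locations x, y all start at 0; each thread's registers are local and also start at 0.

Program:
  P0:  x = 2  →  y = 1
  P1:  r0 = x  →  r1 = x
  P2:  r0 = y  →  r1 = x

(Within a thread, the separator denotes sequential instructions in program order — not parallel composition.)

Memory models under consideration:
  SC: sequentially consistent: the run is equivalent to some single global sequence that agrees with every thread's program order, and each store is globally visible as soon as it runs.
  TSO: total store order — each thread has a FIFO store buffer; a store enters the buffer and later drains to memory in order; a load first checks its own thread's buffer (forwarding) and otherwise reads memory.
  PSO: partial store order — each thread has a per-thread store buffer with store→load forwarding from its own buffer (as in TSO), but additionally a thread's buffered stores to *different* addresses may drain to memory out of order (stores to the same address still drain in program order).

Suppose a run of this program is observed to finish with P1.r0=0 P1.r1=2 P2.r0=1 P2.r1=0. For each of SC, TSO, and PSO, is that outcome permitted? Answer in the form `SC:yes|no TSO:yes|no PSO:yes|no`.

outcome vector order: (P1.r0,P1.r1,P2.r0,P2.r1)
SC: 9 outcomes — {0/0/0/0, 0/0/0/2, 0/0/1/2, 0/2/0/0, 0/2/0/2, 0/2/1/2, 2/2/0/0, 2/2/0/2, 2/2/1/2}
TSO: 9 outcomes — {0/0/0/0, 0/0/0/2, 0/0/1/2, 0/2/0/0, 0/2/0/2, 0/2/1/2, 2/2/0/0, 2/2/0/2, 2/2/1/2}
PSO: 12 outcomes — {0/0/0/0, 0/0/0/2, 0/0/1/0, 0/0/1/2, 0/2/0/0, 0/2/0/2, 0/2/1/0, 0/2/1/2, 2/2/0/0, 2/2/0/2, 2/2/1/0, 2/2/1/2}
target 0/2/1/0 ∈ {PSO}

SC:no TSO:no PSO:yes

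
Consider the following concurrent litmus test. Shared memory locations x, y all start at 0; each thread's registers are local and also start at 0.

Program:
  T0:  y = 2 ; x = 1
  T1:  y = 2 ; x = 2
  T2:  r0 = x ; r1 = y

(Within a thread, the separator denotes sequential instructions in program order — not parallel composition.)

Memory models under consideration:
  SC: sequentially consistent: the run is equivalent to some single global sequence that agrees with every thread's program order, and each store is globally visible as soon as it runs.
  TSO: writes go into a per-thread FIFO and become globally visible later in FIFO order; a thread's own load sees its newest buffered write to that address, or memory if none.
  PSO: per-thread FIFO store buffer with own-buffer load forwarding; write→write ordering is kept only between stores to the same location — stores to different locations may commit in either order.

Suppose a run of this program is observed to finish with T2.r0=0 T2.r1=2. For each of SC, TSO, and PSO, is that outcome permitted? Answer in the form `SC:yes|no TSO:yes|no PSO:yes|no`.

SC:yes TSO:yes PSO:yes

outcome vector order: (T2.r0,T2.r1)
SC: 4 outcomes — {00, 02, 12, 22}
TSO: 4 outcomes — {00, 02, 12, 22}
PSO: 6 outcomes — {00, 02, 10, 12, 20, 22}
target 02 ∈ {SC,TSO,PSO}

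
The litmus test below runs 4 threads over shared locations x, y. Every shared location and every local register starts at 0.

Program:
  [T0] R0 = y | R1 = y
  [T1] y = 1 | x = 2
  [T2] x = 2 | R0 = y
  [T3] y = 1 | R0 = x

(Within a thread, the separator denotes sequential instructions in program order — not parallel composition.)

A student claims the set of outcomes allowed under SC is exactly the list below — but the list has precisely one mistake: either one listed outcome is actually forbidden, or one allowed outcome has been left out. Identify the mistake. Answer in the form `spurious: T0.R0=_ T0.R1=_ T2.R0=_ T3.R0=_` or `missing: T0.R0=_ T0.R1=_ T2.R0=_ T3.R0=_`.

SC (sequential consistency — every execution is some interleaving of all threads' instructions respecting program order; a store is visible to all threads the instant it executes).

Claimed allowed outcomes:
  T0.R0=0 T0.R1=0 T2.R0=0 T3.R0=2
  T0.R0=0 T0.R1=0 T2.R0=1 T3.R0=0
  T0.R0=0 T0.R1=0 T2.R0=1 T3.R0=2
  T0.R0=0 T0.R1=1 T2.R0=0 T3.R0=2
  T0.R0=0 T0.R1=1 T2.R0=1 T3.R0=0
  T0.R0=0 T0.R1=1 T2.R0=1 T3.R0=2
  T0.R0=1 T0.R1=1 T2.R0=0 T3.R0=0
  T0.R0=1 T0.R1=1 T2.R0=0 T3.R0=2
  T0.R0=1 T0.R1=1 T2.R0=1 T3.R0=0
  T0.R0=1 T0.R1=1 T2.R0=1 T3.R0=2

outcome vector order: (T0.R0,T0.R1,T2.R0,T3.R0)
SC: 9 outcomes — {0/0/0/2; 0/0/1/0; 0/0/1/2; 0/1/0/2; 0/1/1/0; 0/1/1/2; 1/1/0/2; 1/1/1/0; 1/1/1/2}
claimed∖SC = {1/1/0/0}

spurious: T0.R0=1 T0.R1=1 T2.R0=0 T3.R0=0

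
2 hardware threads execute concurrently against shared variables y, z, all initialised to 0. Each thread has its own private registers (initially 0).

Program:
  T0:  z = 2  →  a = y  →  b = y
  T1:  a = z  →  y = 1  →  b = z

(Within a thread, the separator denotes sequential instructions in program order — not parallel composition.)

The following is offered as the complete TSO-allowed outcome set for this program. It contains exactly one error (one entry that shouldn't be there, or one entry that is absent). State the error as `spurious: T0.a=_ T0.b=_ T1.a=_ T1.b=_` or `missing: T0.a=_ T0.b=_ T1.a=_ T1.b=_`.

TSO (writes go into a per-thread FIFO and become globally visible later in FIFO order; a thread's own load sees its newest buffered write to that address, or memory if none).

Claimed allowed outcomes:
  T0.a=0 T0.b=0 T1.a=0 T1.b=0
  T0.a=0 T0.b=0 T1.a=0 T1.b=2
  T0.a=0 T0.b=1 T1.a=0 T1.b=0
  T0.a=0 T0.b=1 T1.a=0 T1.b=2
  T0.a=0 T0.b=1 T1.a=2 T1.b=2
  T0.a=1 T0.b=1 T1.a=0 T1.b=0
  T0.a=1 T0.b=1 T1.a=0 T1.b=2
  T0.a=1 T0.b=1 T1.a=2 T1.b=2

outcome vector order: (T0.a,T0.b,T1.a,T1.b)
TSO: 9 outcomes — {0000, 0002, 0022, 0100, 0102, 0122, 1100, 1102, 1122}
TSO∖claimed = {0022}

missing: T0.a=0 T0.b=0 T1.a=2 T1.b=2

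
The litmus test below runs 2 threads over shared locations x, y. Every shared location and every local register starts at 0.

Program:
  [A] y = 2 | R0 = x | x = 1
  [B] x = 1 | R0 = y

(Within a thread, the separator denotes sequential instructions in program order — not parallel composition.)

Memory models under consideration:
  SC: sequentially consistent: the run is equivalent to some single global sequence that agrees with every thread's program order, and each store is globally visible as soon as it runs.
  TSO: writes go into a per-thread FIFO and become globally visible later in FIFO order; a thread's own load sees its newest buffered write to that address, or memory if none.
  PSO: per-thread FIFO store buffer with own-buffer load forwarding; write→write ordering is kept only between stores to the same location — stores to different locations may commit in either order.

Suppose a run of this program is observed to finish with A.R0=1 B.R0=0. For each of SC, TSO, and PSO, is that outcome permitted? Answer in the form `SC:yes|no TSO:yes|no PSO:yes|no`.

SC:yes TSO:yes PSO:yes

outcome vector order: (A.R0,B.R0)
SC: 3 outcomes — {(0,2); (1,0); (1,2)}
TSO: 4 outcomes — {(0,0); (0,2); (1,0); (1,2)}
PSO: 4 outcomes — {(0,0); (0,2); (1,0); (1,2)}
target (1,0) ∈ {SC,TSO,PSO}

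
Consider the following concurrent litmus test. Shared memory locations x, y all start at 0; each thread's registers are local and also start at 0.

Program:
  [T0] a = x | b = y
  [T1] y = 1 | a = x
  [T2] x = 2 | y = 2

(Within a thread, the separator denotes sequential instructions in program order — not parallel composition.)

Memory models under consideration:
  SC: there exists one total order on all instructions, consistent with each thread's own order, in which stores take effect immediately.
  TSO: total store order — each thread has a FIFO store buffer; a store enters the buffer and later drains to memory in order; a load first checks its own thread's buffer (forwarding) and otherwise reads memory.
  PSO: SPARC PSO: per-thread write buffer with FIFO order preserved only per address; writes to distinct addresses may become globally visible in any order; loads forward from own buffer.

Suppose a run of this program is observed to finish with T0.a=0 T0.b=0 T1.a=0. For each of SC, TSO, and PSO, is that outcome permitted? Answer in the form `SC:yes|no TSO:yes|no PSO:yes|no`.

outcome vector order: (T0.a,T0.b,T1.a)
SC (11): 0/0/0, 0/0/2, 0/1/0, 0/1/2, 0/2/0, 0/2/2, 2/0/2, 2/1/0, 2/1/2, 2/2/0, 2/2/2
TSO (12): 0/0/0, 0/0/2, 0/1/0, 0/1/2, 0/2/0, 0/2/2, 2/0/0, 2/0/2, 2/1/0, 2/1/2, 2/2/0, 2/2/2
PSO (12): 0/0/0, 0/0/2, 0/1/0, 0/1/2, 0/2/0, 0/2/2, 2/0/0, 2/0/2, 2/1/0, 2/1/2, 2/2/0, 2/2/2
target 0/0/0 ∈ {SC,TSO,PSO}

SC:yes TSO:yes PSO:yes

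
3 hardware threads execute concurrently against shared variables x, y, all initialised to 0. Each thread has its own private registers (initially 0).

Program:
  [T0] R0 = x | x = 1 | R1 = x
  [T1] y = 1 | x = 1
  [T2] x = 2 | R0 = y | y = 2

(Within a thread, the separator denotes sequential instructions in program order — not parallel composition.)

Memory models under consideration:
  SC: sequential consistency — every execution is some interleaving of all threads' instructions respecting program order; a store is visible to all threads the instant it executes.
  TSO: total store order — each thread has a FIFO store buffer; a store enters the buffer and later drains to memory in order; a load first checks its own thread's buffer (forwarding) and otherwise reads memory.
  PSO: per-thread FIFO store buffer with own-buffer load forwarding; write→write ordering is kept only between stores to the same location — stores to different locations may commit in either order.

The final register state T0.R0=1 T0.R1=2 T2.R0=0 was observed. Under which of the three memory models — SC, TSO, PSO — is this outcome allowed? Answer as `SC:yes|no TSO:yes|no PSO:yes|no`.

SC:no TSO:yes PSO:yes

outcome vector order: (T0.R0,T0.R1,T2.R0)
SC: 9 outcomes — {<0 1 0> <0 1 1> <0 2 0> <0 2 1> <1 1 0> <1 1 1> <1 2 1> <2 1 0> <2 1 1>}
TSO: 10 outcomes — {<0 1 0> <0 1 1> <0 2 0> <0 2 1> <1 1 0> <1 1 1> <1 2 0> <1 2 1> <2 1 0> <2 1 1>}
PSO: 10 outcomes — {<0 1 0> <0 1 1> <0 2 0> <0 2 1> <1 1 0> <1 1 1> <1 2 0> <1 2 1> <2 1 0> <2 1 1>}
target <1 2 0> ∈ {TSO,PSO}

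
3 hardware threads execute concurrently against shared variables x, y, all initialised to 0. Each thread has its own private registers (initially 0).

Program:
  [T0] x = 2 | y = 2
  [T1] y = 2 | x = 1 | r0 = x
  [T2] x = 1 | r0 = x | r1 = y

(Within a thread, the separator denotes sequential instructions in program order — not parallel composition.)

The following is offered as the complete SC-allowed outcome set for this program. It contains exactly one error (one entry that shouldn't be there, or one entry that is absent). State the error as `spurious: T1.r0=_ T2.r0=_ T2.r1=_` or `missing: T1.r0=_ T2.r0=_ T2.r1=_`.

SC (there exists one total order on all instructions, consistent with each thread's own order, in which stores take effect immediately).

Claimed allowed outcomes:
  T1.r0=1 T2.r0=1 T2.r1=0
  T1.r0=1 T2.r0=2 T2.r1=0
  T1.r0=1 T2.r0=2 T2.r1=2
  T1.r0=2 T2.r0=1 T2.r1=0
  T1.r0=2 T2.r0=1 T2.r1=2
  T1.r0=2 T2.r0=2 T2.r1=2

outcome vector order: (T1.r0,T2.r0,T2.r1)
SC (7): (1,1,0); (1,1,2); (1,2,0); (1,2,2); (2,1,0); (2,1,2); (2,2,2)
SC∖claimed = {(1,1,2)}

missing: T1.r0=1 T2.r0=1 T2.r1=2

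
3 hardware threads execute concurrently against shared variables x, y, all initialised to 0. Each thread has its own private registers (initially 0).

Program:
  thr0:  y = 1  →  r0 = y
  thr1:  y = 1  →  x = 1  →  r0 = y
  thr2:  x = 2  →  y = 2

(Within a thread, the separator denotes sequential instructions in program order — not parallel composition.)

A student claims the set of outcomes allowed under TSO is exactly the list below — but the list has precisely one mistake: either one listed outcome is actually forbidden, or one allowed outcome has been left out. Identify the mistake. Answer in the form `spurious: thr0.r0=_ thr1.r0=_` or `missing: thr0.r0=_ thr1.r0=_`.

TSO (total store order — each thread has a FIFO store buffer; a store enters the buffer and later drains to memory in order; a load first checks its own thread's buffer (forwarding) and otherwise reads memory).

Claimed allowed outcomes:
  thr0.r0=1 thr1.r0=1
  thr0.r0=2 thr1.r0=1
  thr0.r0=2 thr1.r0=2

outcome vector order: (thr0.r0,thr1.r0)
under TSO → 11, 12, 21, 22
TSO∖claimed = {12}

missing: thr0.r0=1 thr1.r0=2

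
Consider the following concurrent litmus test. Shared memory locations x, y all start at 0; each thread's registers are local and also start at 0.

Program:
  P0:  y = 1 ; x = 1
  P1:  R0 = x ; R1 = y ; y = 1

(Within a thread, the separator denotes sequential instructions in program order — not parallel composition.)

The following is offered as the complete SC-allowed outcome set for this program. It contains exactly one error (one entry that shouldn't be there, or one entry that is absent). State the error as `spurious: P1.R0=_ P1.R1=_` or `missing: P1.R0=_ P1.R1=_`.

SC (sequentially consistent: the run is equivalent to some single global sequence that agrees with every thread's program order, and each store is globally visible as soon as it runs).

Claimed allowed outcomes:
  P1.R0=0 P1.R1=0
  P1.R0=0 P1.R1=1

outcome vector order: (P1.R0,P1.R1)
under SC → <0 0> <0 1> <1 1>
SC∖claimed = {<1 1>}

missing: P1.R0=1 P1.R1=1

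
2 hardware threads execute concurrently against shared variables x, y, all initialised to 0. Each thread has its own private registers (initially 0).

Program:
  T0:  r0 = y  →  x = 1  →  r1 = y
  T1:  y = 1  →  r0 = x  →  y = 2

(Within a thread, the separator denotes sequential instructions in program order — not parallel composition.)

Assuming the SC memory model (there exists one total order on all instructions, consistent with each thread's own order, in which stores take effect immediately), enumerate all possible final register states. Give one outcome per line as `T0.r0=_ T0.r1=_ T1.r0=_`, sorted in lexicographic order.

outcome vector order: (T0.r0,T0.r1,T1.r0)
|SC outcomes| = 10

T0.r0=0 T0.r1=0 T1.r0=1
T0.r0=0 T0.r1=1 T1.r0=0
T0.r0=0 T0.r1=1 T1.r0=1
T0.r0=0 T0.r1=2 T1.r0=0
T0.r0=0 T0.r1=2 T1.r0=1
T0.r0=1 T0.r1=1 T1.r0=0
T0.r0=1 T0.r1=1 T1.r0=1
T0.r0=1 T0.r1=2 T1.r0=0
T0.r0=1 T0.r1=2 T1.r0=1
T0.r0=2 T0.r1=2 T1.r0=0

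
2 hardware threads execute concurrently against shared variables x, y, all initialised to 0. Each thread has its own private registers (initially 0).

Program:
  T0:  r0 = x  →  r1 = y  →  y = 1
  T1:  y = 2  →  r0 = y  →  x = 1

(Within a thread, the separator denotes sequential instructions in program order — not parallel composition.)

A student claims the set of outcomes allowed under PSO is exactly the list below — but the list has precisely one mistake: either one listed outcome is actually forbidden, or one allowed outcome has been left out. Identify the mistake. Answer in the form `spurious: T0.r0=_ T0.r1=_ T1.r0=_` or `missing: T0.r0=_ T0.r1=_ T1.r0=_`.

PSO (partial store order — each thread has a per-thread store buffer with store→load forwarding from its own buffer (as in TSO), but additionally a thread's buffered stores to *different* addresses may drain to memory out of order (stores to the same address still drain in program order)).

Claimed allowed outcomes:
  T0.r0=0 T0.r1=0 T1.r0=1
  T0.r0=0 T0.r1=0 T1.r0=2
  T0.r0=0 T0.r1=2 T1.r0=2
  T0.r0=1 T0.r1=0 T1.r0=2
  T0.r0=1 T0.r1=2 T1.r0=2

outcome vector order: (T0.r0,T0.r1,T1.r0)
PSO (6): (0,0,1); (0,0,2); (0,2,1); (0,2,2); (1,0,2); (1,2,2)
PSO∖claimed = {(0,2,1)}

missing: T0.r0=0 T0.r1=2 T1.r0=1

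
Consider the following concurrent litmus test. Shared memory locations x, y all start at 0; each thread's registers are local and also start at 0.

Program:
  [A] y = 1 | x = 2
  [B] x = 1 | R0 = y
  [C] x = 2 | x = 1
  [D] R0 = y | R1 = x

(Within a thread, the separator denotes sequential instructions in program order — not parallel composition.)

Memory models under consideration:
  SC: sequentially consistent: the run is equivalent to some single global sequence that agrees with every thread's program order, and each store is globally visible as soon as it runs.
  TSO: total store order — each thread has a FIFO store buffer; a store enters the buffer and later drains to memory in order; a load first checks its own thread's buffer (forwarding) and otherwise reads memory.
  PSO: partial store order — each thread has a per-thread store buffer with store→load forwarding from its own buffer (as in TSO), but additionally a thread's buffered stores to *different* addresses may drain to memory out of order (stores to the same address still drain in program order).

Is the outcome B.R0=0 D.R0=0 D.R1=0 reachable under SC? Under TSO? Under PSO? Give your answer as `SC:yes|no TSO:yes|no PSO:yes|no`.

outcome vector order: (B.R0,D.R0,D.R1)
SC (11): 0/0/0 0/0/1 0/0/2 0/1/1 0/1/2 1/0/0 1/0/1 1/0/2 1/1/0 1/1/1 1/1/2
TSO (12): 0/0/0 0/0/1 0/0/2 0/1/0 0/1/1 0/1/2 1/0/0 1/0/1 1/0/2 1/1/0 1/1/1 1/1/2
PSO (12): 0/0/0 0/0/1 0/0/2 0/1/0 0/1/1 0/1/2 1/0/0 1/0/1 1/0/2 1/1/0 1/1/1 1/1/2
target 0/0/0 ∈ {SC,TSO,PSO}

SC:yes TSO:yes PSO:yes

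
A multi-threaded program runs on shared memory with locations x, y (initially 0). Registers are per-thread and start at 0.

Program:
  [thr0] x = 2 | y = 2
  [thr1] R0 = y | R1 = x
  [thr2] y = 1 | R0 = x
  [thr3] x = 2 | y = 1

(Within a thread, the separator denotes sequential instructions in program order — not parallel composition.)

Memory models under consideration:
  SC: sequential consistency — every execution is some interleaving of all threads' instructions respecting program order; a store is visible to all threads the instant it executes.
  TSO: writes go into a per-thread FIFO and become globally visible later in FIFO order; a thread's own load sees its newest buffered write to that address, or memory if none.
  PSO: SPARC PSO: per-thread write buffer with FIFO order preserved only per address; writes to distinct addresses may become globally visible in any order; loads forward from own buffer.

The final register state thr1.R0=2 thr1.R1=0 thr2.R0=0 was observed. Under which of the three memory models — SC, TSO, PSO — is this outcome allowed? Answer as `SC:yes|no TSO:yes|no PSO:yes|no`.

outcome vector order: (thr1.R0,thr1.R1,thr2.R0)
[SC] allowed = {000; 002; 020; 022; 100; 102; 120; 122; 220; 222}
[TSO] allowed = {000; 002; 020; 022; 100; 102; 120; 122; 220; 222}
[PSO] allowed = {000; 002; 020; 022; 100; 102; 120; 122; 200; 202; 220; 222}
target 200 ∈ {PSO}

SC:no TSO:no PSO:yes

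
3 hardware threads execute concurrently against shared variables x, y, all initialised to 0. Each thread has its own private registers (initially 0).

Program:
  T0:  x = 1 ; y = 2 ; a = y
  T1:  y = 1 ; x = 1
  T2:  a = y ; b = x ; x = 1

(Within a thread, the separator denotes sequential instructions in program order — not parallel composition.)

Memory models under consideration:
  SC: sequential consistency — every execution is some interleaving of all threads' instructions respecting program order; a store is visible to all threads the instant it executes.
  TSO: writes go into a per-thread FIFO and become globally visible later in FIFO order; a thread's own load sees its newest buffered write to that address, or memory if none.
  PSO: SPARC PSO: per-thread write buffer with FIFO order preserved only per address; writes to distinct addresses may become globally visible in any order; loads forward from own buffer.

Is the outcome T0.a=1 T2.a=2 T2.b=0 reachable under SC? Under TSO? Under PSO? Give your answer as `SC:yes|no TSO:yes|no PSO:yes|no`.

outcome vector order: (T0.a,T2.a,T2.b)
SC (9): <1 0 0>; <1 0 1>; <1 1 1>; <1 2 1>; <2 0 0>; <2 0 1>; <2 1 0>; <2 1 1>; <2 2 1>
TSO (9): <1 0 0>; <1 0 1>; <1 1 1>; <1 2 1>; <2 0 0>; <2 0 1>; <2 1 0>; <2 1 1>; <2 2 1>
PSO (12): <1 0 0>; <1 0 1>; <1 1 0>; <1 1 1>; <1 2 0>; <1 2 1>; <2 0 0>; <2 0 1>; <2 1 0>; <2 1 1>; <2 2 0>; <2 2 1>
target <1 2 0> ∈ {PSO}

SC:no TSO:no PSO:yes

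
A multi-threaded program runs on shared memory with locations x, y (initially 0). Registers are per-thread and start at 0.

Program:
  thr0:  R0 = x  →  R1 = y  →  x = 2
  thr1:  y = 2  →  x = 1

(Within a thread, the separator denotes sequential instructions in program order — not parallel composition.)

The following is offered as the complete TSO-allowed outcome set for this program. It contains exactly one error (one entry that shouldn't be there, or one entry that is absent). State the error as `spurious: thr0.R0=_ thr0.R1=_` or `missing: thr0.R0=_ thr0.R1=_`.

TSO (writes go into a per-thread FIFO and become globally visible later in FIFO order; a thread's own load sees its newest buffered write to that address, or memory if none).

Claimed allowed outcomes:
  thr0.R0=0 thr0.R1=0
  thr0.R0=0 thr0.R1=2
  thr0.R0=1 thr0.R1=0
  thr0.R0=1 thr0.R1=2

outcome vector order: (thr0.R0,thr0.R1)
[TSO] allowed = {00 02 12}
claimed∖TSO = {10}

spurious: thr0.R0=1 thr0.R1=0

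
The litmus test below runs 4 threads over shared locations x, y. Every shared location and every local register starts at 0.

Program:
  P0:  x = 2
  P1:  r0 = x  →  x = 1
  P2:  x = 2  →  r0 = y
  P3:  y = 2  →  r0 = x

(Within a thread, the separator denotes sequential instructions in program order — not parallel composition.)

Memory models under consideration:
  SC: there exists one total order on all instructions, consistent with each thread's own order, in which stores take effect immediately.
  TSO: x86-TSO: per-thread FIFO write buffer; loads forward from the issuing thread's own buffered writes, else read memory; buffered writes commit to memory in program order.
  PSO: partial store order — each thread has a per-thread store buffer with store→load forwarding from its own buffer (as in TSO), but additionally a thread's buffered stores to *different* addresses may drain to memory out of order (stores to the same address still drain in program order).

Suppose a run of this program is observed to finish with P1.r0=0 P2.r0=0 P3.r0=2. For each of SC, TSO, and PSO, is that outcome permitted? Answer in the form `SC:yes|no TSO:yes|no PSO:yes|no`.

outcome vector order: (P1.r0,P2.r0,P3.r0)
SC: 10 outcomes — {0/0/1, 0/0/2, 0/2/0, 0/2/1, 0/2/2, 2/0/1, 2/0/2, 2/2/0, 2/2/1, 2/2/2}
TSO: 12 outcomes — {0/0/0, 0/0/1, 0/0/2, 0/2/0, 0/2/1, 0/2/2, 2/0/0, 2/0/1, 2/0/2, 2/2/0, 2/2/1, 2/2/2}
PSO: 12 outcomes — {0/0/0, 0/0/1, 0/0/2, 0/2/0, 0/2/1, 0/2/2, 2/0/0, 2/0/1, 2/0/2, 2/2/0, 2/2/1, 2/2/2}
target 0/0/2 ∈ {SC,TSO,PSO}

SC:yes TSO:yes PSO:yes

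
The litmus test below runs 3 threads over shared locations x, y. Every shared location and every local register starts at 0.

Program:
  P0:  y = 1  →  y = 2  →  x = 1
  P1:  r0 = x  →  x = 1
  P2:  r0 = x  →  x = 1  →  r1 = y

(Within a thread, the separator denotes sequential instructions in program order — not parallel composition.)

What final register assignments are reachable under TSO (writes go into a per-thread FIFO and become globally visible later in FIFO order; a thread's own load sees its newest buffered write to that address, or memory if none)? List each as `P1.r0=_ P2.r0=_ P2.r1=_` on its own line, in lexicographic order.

P1.r0=0 P2.r0=0 P2.r1=0
P1.r0=0 P2.r0=0 P2.r1=1
P1.r0=0 P2.r0=0 P2.r1=2
P1.r0=0 P2.r0=1 P2.r1=0
P1.r0=0 P2.r0=1 P2.r1=1
P1.r0=0 P2.r0=1 P2.r1=2
P1.r0=1 P2.r0=0 P2.r1=0
P1.r0=1 P2.r0=0 P2.r1=1
P1.r0=1 P2.r0=0 P2.r1=2
P1.r0=1 P2.r0=1 P2.r1=2

outcome vector order: (P1.r0,P2.r0,P2.r1)
|TSO outcomes| = 10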